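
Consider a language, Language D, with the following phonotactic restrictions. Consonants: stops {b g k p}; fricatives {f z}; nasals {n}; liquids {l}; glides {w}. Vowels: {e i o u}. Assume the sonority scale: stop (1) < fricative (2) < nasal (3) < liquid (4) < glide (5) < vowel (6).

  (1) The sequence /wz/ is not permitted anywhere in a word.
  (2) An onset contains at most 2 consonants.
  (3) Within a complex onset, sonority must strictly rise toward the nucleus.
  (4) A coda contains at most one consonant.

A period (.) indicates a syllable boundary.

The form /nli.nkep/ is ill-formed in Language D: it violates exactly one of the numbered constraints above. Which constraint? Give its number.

3

/nli.nkep/: syllable 2 onset /nk/: /n/ (nasal, 3) → /k/ (stop, 1) does not rise.
This is a violation of constraint 3: "Within a complex onset, sonority must strictly rise toward the nucleus."
The remaining constraints (1, 2, 4) are satisfied.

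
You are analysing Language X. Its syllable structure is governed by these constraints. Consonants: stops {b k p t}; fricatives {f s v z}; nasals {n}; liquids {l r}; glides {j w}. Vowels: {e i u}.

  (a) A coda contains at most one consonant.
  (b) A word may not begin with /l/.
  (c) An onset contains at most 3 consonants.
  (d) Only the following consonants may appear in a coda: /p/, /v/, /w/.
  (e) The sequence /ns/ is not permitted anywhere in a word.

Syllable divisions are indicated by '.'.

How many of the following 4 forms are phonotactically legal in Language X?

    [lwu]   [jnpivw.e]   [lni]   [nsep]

[lwu] — violates constraint (b): word begins with /l/ → phonotactically illegal
[jnpivw.e] — violates constraint (a): syllable 1 coda /vw/ has 2 consonants (> 1) → phonotactically illegal
[lni] — violates constraint (b): word begins with /l/ → phonotactically illegal
[nsep] — violates constraint (e): contains banned sequence /ns/ → phonotactically illegal
No form is phonotactically legal → 0.

0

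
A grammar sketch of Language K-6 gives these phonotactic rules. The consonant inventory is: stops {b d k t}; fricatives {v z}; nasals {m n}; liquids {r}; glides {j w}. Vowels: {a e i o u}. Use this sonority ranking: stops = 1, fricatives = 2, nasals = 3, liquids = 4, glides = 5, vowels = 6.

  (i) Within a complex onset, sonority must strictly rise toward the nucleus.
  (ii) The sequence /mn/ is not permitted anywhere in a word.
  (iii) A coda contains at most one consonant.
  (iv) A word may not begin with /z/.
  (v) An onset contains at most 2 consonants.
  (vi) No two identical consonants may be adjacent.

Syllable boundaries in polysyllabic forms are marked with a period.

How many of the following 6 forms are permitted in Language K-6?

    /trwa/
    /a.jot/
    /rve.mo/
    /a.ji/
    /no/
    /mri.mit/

/trwa/ — violates constraint (v): syllable 1 onset /trw/ has 3 consonants (> 2) → not permitted
/a.jot/ — σ1 onset /∅/, coda /∅/ ok; σ2 onset /j/, coda /t/ ok → permitted
/rve.mo/ — violates constraint (i): syllable 1 onset /rv/: /r/ (liquid, 4) → /v/ (fricative, 2) does not rise → not permitted
/a.ji/ — σ1 onset /∅/, coda /∅/ ok; σ2 onset /j/, coda /∅/ ok → permitted
/no/ — σ1 onset /n/, coda /∅/ ok → permitted
/mri.mit/ — σ1 onset /mr/ (3→4 rises), coda /∅/ ok; σ2 onset /m/, coda /t/ ok → permitted
Permitted: /a.jot/, /a.ji/, /no/, /mri.mit/ → 4.

4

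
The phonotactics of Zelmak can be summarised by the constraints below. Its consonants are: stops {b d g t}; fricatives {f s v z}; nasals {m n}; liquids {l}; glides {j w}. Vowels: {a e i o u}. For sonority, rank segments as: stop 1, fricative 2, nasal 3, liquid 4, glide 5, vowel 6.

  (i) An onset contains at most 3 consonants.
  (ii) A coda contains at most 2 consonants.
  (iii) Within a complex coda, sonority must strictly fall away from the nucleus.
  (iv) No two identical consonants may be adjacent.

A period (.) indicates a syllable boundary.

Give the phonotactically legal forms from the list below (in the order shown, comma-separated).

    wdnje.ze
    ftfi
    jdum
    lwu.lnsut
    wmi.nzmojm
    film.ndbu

wdnje.ze — violates constraint (i): syllable 1 onset /wdnj/ has 4 consonants (> 3) → phonotactically illegal
ftfi — σ1 onset /ftf/ (3C), coda /∅/ ok → phonotactically legal
jdum — σ1 onset /jd/ (2C), coda /m/ ok → phonotactically legal
lwu.lnsut — σ1 onset /lw/ (2C), coda /∅/ ok; σ2 onset /lns/ (3C), coda /t/ ok → phonotactically legal
wmi.nzmojm — σ1 onset /wm/ (2C), coda /∅/ ok; σ2 onset /nzm/ (3C), coda /jm/ (5→3 falls) ok → phonotactically legal
film.ndbu — σ1 onset /f/, coda /lm/ (4→3 falls) ok; σ2 onset /ndb/ (3C), coda /∅/ ok → phonotactically legal

ftfi, jdum, lwu.lnsut, wmi.nzmojm, film.ndbu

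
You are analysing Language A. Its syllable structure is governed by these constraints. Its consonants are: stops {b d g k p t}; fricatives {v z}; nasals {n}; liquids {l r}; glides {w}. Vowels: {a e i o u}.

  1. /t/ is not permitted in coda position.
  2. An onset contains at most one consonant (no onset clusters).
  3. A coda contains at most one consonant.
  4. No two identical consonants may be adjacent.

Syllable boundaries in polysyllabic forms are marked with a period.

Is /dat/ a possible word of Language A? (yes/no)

/dat/ — violates constraint 1: syllable 1 coda contains /t/ → ill-formed

no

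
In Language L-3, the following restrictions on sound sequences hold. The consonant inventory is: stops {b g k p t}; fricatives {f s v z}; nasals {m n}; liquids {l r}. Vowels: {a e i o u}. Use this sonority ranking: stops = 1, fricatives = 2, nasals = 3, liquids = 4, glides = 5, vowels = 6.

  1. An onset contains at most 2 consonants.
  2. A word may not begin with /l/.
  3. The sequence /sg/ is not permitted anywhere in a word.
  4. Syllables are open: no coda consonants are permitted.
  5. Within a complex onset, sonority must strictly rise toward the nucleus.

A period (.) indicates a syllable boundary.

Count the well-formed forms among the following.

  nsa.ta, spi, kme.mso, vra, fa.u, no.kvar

nsa.ta — violates constraint 5: syllable 1 onset /ns/: /n/ (nasal, 3) → /s/ (fricative, 2) does not rise → ill-formed
spi — violates constraint 5: syllable 1 onset /sp/: /s/ (fricative, 2) → /p/ (stop, 1) does not rise → ill-formed
kme.mso — violates constraint 5: syllable 2 onset /ms/: /m/ (nasal, 3) → /s/ (fricative, 2) does not rise → ill-formed
vra — σ1 onset /vr/ (2→4 rises), coda /∅/ ok → well-formed
fa.u — σ1 onset /f/, coda /∅/ ok; σ2 onset /∅/, coda /∅/ ok → well-formed
no.kvar — violates constraint 4: syllable 2 coda /r/ has 1 consonant (> 0) → ill-formed
Well-formed: vra, fa.u → 2.

2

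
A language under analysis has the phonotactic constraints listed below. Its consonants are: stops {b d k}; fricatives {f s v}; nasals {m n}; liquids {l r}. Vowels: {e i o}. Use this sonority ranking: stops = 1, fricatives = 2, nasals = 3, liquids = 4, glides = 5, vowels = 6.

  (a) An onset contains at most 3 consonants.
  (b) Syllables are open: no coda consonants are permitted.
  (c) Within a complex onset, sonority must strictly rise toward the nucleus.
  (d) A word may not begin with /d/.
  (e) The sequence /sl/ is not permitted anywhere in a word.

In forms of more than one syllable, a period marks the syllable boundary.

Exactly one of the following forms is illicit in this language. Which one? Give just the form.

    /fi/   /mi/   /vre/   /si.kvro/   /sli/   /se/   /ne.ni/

/sli/

/fi/ — σ1 onset /f/, coda /∅/ ok → licit
/mi/ — σ1 onset /m/, coda /∅/ ok → licit
/vre/ — σ1 onset /vr/ (2→4 rises), coda /∅/ ok → licit
/si.kvro/ — σ1 onset /s/, coda /∅/ ok; σ2 onset /kvr/ (1→2→4 rises), coda /∅/ ok → licit
/sli/ — violates constraint (e): contains banned sequence /sl/ → illicit
/se/ — σ1 onset /s/, coda /∅/ ok → licit
/ne.ni/ — σ1 onset /n/, coda /∅/ ok; σ2 onset /n/, coda /∅/ ok → licit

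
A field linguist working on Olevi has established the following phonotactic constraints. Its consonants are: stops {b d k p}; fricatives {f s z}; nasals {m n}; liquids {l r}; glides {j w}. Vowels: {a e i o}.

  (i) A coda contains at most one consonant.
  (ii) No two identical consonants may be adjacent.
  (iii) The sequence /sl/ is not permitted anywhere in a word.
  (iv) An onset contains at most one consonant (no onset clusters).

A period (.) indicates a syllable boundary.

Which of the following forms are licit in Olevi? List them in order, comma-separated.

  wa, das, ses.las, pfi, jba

wa, das

wa — σ1 onset /w/, coda /∅/ ok → licit
das — σ1 onset /d/, coda /s/ ok → licit
ses.las — violates constraint (iii): contains banned sequence /sl/ → illicit
pfi — violates constraint (iv): syllable 1 onset /pf/ has 2 consonants (> 1) → illicit
jba — violates constraint (iv): syllable 1 onset /jb/ has 2 consonants (> 1) → illicit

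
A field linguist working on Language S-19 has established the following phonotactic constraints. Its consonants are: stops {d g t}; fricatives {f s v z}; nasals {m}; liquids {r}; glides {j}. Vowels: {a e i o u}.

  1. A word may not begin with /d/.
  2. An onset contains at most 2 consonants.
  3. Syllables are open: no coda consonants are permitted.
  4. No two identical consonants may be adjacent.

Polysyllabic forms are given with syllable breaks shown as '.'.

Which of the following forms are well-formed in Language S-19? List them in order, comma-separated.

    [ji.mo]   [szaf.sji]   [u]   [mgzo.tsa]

[ji.mo] — σ1 onset /j/, coda /∅/ ok; σ2 onset /m/, coda /∅/ ok → well-formed
[szaf.sji] — violates constraint 3: syllable 1 coda /f/ has 1 consonant (> 0) → ill-formed
[u] — σ1 onset /∅/, coda /∅/ ok → well-formed
[mgzo.tsa] — violates constraint 2: syllable 1 onset /mgz/ has 3 consonants (> 2) → ill-formed

[ji.mo], [u]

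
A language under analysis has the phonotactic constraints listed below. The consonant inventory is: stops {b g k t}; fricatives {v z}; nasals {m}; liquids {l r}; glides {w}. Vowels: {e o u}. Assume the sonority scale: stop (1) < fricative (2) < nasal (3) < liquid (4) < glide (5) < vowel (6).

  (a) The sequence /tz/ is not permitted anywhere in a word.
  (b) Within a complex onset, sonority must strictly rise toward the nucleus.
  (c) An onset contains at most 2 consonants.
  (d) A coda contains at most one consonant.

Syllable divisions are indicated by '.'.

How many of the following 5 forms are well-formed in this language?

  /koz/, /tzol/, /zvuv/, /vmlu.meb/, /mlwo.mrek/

1

/koz/ — σ1 onset /k/, coda /z/ ok → well-formed
/tzol/ — violates constraint (a): contains banned sequence /tz/ → ill-formed
/zvuv/ — violates constraint (b): syllable 1 onset /zv/: /z/ (fricative, 2) → /v/ (fricative, 2) does not rise → ill-formed
/vmlu.meb/ — violates constraint (c): syllable 1 onset /vml/ has 3 consonants (> 2) → ill-formed
/mlwo.mrek/ — violates constraint (c): syllable 1 onset /mlw/ has 3 consonants (> 2) → ill-formed
Well-formed: /koz/ → 1.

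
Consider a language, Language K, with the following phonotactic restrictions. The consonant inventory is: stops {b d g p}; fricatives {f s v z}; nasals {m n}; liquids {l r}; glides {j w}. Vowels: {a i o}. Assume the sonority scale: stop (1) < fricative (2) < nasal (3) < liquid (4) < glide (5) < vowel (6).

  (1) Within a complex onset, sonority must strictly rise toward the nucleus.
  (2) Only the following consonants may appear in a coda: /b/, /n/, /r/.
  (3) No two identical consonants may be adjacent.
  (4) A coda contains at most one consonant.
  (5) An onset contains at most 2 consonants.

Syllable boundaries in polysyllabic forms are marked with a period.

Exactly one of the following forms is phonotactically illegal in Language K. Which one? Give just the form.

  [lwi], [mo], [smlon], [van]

[lwi] — σ1 onset /lw/ (4→5 rises), coda /∅/ ok → phonotactically legal
[mo] — σ1 onset /m/, coda /∅/ ok → phonotactically legal
[smlon] — violates constraint 5: syllable 1 onset /sml/ has 3 consonants (> 2) → phonotactically illegal
[van] — σ1 onset /v/, coda /n/ ok → phonotactically legal

[smlon]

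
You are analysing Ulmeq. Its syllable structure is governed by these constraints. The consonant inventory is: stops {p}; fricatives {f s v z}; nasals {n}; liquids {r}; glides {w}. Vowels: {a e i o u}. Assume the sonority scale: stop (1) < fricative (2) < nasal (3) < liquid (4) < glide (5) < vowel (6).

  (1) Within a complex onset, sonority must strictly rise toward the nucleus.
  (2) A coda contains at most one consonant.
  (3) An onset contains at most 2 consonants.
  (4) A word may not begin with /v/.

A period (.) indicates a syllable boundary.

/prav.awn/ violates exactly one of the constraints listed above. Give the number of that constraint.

2

/prav.awn/: syllable 2 coda /wn/ has 2 consonants (> 1).
This is a violation of constraint 2: "A coda contains at most one consonant."
The remaining constraints (1, 3, 4) are satisfied.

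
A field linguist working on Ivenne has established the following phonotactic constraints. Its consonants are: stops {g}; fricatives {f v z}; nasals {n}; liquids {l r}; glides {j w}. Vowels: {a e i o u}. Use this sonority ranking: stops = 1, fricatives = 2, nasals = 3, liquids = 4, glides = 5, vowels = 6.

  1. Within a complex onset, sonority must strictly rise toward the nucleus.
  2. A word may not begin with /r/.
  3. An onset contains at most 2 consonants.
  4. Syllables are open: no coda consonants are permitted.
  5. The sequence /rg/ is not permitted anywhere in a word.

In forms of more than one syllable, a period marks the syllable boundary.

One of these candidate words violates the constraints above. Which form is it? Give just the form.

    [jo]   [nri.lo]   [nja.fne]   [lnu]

[jo] — σ1 onset /j/, coda /∅/ ok → phonotactically legal
[nri.lo] — σ1 onset /nr/ (3→4 rises), coda /∅/ ok; σ2 onset /l/, coda /∅/ ok → phonotactically legal
[nja.fne] — σ1 onset /nj/ (3→5 rises), coda /∅/ ok; σ2 onset /fn/ (2→3 rises), coda /∅/ ok → phonotactically legal
[lnu] — violates constraint 1: syllable 1 onset /ln/: /l/ (liquid, 4) → /n/ (nasal, 3) does not rise → phonotactically illegal

[lnu]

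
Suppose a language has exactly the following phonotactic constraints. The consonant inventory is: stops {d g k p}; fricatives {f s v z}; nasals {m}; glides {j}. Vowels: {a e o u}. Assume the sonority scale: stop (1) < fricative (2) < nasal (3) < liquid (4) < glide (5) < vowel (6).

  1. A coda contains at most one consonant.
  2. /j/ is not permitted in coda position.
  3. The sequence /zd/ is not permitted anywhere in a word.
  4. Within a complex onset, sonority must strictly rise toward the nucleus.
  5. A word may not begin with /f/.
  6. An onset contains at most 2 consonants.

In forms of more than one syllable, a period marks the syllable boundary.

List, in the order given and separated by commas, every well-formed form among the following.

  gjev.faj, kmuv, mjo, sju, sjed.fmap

gjev.faj — violates constraint 2: syllable 2 coda contains /j/ → ill-formed
kmuv — σ1 onset /km/ (1→3 rises), coda /v/ ok → well-formed
mjo — σ1 onset /mj/ (3→5 rises), coda /∅/ ok → well-formed
sju — σ1 onset /sj/ (2→5 rises), coda /∅/ ok → well-formed
sjed.fmap — σ1 onset /sj/ (2→5 rises), coda /d/ ok; σ2 onset /fm/ (2→3 rises), coda /p/ ok → well-formed

kmuv, mjo, sju, sjed.fmap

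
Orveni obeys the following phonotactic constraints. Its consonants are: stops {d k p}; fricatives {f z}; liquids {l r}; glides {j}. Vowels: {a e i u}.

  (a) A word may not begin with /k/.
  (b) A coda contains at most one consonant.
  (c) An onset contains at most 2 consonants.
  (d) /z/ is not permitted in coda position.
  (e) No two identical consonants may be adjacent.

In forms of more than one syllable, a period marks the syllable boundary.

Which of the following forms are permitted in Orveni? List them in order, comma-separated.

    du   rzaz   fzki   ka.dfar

du

du — σ1 onset /d/, coda /∅/ ok → permitted
rzaz — violates constraint (d): syllable 1 coda contains /z/ → not permitted
fzki — violates constraint (c): syllable 1 onset /fzk/ has 3 consonants (> 2) → not permitted
ka.dfar — violates constraint (a): word begins with /k/ → not permitted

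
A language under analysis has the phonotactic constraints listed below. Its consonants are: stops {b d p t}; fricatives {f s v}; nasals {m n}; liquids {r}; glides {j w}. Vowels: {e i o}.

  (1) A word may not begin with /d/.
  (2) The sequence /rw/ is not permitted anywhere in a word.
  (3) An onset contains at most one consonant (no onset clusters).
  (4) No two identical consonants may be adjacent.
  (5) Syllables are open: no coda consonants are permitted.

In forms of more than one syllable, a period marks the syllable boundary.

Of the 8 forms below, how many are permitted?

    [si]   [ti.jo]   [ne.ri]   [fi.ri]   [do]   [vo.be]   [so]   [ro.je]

7

[si] — σ1 onset /s/, coda /∅/ ok → permitted
[ti.jo] — σ1 onset /t/, coda /∅/ ok; σ2 onset /j/, coda /∅/ ok → permitted
[ne.ri] — σ1 onset /n/, coda /∅/ ok; σ2 onset /r/, coda /∅/ ok → permitted
[fi.ri] — σ1 onset /f/, coda /∅/ ok; σ2 onset /r/, coda /∅/ ok → permitted
[do] — violates constraint 1: word begins with /d/ → not permitted
[vo.be] — σ1 onset /v/, coda /∅/ ok; σ2 onset /b/, coda /∅/ ok → permitted
[so] — σ1 onset /s/, coda /∅/ ok → permitted
[ro.je] — σ1 onset /r/, coda /∅/ ok; σ2 onset /j/, coda /∅/ ok → permitted
Permitted: [si], [ti.jo], [ne.ri], [fi.ri], [vo.be], [so], [ro.je] → 7.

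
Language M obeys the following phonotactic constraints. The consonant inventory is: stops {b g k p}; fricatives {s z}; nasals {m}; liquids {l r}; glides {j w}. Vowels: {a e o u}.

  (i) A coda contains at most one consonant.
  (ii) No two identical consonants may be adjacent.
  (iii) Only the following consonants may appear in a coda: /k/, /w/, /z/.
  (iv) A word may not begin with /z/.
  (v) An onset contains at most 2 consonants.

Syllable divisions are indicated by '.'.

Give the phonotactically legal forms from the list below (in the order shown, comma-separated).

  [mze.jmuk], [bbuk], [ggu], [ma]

[mze.jmuk], [ma]

[mze.jmuk] — σ1 onset /mz/ (2C), coda /∅/ ok; σ2 onset /jm/ (2C), coda /k/ ok → phonotactically legal
[bbuk] — violates constraint (ii): adjacent identical consonants /bb/ → phonotactically illegal
[ggu] — violates constraint (ii): adjacent identical consonants /gg/ → phonotactically illegal
[ma] — σ1 onset /m/, coda /∅/ ok → phonotactically legal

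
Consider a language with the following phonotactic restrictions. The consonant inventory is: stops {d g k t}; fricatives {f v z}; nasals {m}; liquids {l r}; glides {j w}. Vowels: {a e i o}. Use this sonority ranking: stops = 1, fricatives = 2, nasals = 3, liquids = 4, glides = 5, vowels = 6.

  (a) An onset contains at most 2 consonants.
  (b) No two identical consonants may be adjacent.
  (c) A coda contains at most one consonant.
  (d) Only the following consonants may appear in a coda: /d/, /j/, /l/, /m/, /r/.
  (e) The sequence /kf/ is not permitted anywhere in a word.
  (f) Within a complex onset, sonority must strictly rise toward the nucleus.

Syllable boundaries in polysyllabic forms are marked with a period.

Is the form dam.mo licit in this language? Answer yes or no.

no

dam.mo — violates constraint (b): adjacent identical consonants /mm/ → illicit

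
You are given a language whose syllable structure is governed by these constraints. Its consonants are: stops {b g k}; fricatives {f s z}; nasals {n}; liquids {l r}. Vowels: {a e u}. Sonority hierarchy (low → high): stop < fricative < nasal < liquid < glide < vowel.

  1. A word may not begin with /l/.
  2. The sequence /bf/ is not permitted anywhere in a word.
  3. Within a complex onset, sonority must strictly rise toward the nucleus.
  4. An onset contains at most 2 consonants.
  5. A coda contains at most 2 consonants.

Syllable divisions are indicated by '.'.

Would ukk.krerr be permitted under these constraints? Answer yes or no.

yes

ukk.krerr — σ1 onset /∅/, coda /kk/ (2C) ok; σ2 onset /kr/ (1→4 rises), coda /rr/ (2C) ok → permitted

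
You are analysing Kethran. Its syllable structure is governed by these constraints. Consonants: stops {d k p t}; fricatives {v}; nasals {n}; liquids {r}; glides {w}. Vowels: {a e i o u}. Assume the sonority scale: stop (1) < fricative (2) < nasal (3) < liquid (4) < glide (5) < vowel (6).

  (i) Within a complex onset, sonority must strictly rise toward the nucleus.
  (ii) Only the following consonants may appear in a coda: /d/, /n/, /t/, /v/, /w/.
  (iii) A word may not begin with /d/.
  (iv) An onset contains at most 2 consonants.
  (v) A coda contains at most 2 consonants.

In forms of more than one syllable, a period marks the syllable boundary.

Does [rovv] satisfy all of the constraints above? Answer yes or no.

yes

[rovv] — σ1 onset /r/, coda /vv/ (2C) ok → licit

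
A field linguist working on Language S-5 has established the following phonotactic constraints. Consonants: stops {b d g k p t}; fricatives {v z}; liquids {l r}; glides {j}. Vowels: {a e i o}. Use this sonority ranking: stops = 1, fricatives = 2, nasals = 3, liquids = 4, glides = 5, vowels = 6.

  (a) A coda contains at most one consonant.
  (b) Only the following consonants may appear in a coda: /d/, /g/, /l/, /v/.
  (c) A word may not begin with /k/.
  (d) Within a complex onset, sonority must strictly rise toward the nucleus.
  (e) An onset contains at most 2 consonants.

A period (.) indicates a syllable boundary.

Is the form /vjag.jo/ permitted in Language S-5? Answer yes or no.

yes

/vjag.jo/ — σ1 onset /vj/ (2→5 rises), coda /g/ ok; σ2 onset /j/, coda /∅/ ok → permitted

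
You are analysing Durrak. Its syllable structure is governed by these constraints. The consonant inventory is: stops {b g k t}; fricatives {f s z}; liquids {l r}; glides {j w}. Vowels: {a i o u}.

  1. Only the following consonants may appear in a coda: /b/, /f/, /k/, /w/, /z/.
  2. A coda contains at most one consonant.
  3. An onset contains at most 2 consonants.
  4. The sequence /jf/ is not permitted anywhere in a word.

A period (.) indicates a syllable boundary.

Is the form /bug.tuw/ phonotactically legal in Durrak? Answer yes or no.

no

/bug.tuw/ — violates constraint 1: syllable 1 coda contains /g/, which is not a licensed coda consonant → phonotactically illegal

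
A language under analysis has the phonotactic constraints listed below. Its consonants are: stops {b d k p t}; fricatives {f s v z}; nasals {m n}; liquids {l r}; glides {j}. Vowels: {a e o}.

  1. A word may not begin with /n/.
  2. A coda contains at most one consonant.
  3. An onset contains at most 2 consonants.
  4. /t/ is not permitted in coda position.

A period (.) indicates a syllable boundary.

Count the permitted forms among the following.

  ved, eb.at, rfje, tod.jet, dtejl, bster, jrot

1

ved — σ1 onset /v/, coda /d/ ok → permitted
eb.at — violates constraint 4: syllable 2 coda contains /t/ → not permitted
rfje — violates constraint 3: syllable 1 onset /rfj/ has 3 consonants (> 2) → not permitted
tod.jet — violates constraint 4: syllable 2 coda contains /t/ → not permitted
dtejl — violates constraint 2: syllable 1 coda /jl/ has 2 consonants (> 1) → not permitted
bster — violates constraint 3: syllable 1 onset /bst/ has 3 consonants (> 2) → not permitted
jrot — violates constraint 4: syllable 1 coda contains /t/ → not permitted
Permitted: ved → 1.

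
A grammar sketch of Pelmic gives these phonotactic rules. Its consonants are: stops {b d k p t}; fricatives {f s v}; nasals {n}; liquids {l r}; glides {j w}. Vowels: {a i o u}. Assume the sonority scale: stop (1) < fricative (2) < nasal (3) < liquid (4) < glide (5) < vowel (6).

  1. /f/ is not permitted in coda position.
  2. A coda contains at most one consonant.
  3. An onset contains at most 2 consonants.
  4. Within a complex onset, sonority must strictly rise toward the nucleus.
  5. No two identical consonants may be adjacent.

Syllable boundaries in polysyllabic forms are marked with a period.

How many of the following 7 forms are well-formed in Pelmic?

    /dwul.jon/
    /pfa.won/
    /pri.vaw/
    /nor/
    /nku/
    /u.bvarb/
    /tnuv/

5

/dwul.jon/ — σ1 onset /dw/ (1→5 rises), coda /l/ ok; σ2 onset /j/, coda /n/ ok → well-formed
/pfa.won/ — σ1 onset /pf/ (1→2 rises), coda /∅/ ok; σ2 onset /w/, coda /n/ ok → well-formed
/pri.vaw/ — σ1 onset /pr/ (1→4 rises), coda /∅/ ok; σ2 onset /v/, coda /w/ ok → well-formed
/nor/ — σ1 onset /n/, coda /r/ ok → well-formed
/nku/ — violates constraint 4: syllable 1 onset /nk/: /n/ (nasal, 3) → /k/ (stop, 1) does not rise → ill-formed
/u.bvarb/ — violates constraint 2: syllable 2 coda /rb/ has 2 consonants (> 1) → ill-formed
/tnuv/ — σ1 onset /tn/ (1→3 rises), coda /v/ ok → well-formed
Well-formed: /dwul.jon/, /pfa.won/, /pri.vaw/, /nor/, /tnuv/ → 5.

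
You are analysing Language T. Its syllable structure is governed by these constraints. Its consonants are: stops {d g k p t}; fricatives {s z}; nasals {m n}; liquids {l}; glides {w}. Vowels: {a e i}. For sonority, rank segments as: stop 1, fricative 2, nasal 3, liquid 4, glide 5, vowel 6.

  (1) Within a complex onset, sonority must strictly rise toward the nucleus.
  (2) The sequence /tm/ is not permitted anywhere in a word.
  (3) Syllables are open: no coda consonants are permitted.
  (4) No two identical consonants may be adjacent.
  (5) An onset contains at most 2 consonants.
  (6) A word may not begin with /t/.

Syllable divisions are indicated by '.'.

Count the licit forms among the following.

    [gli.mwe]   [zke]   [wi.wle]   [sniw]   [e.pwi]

[gli.mwe] — σ1 onset /gl/ (1→4 rises), coda /∅/ ok; σ2 onset /mw/ (3→5 rises), coda /∅/ ok → licit
[zke] — violates constraint 1: syllable 1 onset /zk/: /z/ (fricative, 2) → /k/ (stop, 1) does not rise → illicit
[wi.wle] — violates constraint 1: syllable 2 onset /wl/: /w/ (glide, 5) → /l/ (liquid, 4) does not rise → illicit
[sniw] — violates constraint 3: syllable 1 coda /w/ has 1 consonant (> 0) → illicit
[e.pwi] — σ1 onset /∅/, coda /∅/ ok; σ2 onset /pw/ (1→5 rises), coda /∅/ ok → licit
Licit: [gli.mwe], [e.pwi] → 2.

2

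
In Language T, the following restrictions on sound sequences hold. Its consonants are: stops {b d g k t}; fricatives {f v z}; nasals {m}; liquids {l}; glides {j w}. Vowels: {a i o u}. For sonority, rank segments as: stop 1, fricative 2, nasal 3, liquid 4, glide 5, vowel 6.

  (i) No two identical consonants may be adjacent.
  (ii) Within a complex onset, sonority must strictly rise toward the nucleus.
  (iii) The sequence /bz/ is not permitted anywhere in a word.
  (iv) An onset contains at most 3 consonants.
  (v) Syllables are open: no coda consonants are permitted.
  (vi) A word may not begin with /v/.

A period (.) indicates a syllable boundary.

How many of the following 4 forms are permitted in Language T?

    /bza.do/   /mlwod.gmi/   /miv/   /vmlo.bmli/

/bza.do/ — violates constraint (iii): contains banned sequence /bz/ → not permitted
/mlwod.gmi/ — violates constraint (v): syllable 1 coda /d/ has 1 consonant (> 0) → not permitted
/miv/ — violates constraint (v): syllable 1 coda /v/ has 1 consonant (> 0) → not permitted
/vmlo.bmli/ — violates constraint (vi): word begins with /v/ → not permitted
No form is permitted → 0.

0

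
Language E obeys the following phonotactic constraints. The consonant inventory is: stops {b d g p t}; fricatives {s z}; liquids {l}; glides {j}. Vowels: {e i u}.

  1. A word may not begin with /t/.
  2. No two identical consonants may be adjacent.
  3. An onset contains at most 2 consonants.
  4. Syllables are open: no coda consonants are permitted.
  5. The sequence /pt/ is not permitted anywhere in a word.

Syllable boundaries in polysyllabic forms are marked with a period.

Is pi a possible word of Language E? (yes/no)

yes

pi — σ1 onset /p/, coda /∅/ ok → permitted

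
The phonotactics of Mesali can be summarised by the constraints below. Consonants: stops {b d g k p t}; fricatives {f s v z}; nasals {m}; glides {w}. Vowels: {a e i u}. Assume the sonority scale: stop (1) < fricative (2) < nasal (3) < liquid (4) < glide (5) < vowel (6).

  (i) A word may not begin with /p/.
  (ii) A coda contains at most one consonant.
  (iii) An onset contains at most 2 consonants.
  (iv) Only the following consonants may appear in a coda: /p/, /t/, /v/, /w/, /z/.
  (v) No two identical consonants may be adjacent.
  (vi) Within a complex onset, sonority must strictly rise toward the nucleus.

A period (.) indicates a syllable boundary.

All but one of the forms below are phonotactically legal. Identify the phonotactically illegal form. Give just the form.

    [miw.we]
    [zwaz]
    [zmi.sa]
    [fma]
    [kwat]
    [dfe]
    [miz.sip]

[miw.we] — violates constraint (v): adjacent identical consonants /ww/ → phonotactically illegal
[zwaz] — σ1 onset /zw/ (2→5 rises), coda /z/ ok → phonotactically legal
[zmi.sa] — σ1 onset /zm/ (2→3 rises), coda /∅/ ok; σ2 onset /s/, coda /∅/ ok → phonotactically legal
[fma] — σ1 onset /fm/ (2→3 rises), coda /∅/ ok → phonotactically legal
[kwat] — σ1 onset /kw/ (1→5 rises), coda /t/ ok → phonotactically legal
[dfe] — σ1 onset /df/ (1→2 rises), coda /∅/ ok → phonotactically legal
[miz.sip] — σ1 onset /m/, coda /z/ ok; σ2 onset /s/, coda /p/ ok → phonotactically legal

[miw.we]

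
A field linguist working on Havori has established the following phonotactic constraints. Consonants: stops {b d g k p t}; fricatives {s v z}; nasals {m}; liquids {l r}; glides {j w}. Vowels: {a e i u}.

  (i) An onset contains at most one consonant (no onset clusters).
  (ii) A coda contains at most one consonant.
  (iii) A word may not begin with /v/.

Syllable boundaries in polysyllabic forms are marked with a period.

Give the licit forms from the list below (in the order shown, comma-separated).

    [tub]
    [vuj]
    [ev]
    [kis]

[tub], [ev], [kis]

[tub] — σ1 onset /t/, coda /b/ ok → licit
[vuj] — violates constraint (iii): word begins with /v/ → illicit
[ev] — σ1 onset /∅/, coda /v/ ok → licit
[kis] — σ1 onset /k/, coda /s/ ok → licit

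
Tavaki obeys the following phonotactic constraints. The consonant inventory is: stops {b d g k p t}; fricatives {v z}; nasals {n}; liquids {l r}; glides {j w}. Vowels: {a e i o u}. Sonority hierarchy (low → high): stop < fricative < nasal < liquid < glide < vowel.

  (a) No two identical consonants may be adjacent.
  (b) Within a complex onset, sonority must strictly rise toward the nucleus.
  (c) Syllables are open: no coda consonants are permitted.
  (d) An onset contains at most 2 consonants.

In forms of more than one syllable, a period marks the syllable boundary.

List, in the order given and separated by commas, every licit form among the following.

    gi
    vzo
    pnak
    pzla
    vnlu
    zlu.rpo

gi

gi — σ1 onset /g/, coda /∅/ ok → licit
vzo — violates constraint (b): syllable 1 onset /vz/: /v/ (fricative, 2) → /z/ (fricative, 2) does not rise → illicit
pnak — violates constraint (c): syllable 1 coda /k/ has 1 consonant (> 0) → illicit
pzla — violates constraint (d): syllable 1 onset /pzl/ has 3 consonants (> 2) → illicit
vnlu — violates constraint (d): syllable 1 onset /vnl/ has 3 consonants (> 2) → illicit
zlu.rpo — violates constraint (b): syllable 2 onset /rp/: /r/ (liquid, 4) → /p/ (stop, 1) does not rise → illicit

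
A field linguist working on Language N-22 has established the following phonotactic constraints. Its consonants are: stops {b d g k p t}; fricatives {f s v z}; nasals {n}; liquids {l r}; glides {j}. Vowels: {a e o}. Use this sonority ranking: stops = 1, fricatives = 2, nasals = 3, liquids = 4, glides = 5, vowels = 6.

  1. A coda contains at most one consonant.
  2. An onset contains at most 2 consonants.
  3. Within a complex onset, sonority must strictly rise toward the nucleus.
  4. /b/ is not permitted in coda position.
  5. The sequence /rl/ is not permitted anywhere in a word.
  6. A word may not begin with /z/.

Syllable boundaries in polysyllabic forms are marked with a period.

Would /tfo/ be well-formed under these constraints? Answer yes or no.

/tfo/ — σ1 onset /tf/ (1→2 rises), coda /∅/ ok → well-formed

yes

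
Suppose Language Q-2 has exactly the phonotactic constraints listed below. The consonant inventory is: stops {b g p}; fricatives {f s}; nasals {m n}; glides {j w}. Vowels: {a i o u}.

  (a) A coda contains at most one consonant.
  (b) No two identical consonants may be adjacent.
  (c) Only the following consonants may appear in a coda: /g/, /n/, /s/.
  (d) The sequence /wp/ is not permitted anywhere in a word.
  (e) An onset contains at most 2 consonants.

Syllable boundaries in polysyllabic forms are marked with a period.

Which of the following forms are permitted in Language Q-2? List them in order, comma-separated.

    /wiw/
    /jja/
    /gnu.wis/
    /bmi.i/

/wiw/ — violates constraint (c): syllable 1 coda contains /w/, which is not a licensed coda consonant → not permitted
/jja/ — violates constraint (b): adjacent identical consonants /jj/ → not permitted
/gnu.wis/ — σ1 onset /gn/ (2C), coda /∅/ ok; σ2 onset /w/, coda /s/ ok → permitted
/bmi.i/ — σ1 onset /bm/ (2C), coda /∅/ ok; σ2 onset /∅/, coda /∅/ ok → permitted

/gnu.wis/, /bmi.i/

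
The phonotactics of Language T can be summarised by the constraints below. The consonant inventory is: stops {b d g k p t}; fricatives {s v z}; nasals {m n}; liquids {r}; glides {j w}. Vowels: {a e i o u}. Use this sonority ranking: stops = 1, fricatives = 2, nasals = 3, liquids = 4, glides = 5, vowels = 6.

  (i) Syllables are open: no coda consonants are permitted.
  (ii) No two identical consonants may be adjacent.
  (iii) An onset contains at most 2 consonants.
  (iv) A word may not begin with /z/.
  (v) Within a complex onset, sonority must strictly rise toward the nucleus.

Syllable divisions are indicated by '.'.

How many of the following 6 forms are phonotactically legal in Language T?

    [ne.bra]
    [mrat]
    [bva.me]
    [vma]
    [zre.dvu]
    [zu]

[ne.bra] — σ1 onset /n/, coda /∅/ ok; σ2 onset /br/ (1→4 rises), coda /∅/ ok → phonotactically legal
[mrat] — violates constraint (i): syllable 1 coda /t/ has 1 consonant (> 0) → phonotactically illegal
[bva.me] — σ1 onset /bv/ (1→2 rises), coda /∅/ ok; σ2 onset /m/, coda /∅/ ok → phonotactically legal
[vma] — σ1 onset /vm/ (2→3 rises), coda /∅/ ok → phonotactically legal
[zre.dvu] — violates constraint (iv): word begins with /z/ → phonotactically illegal
[zu] — violates constraint (iv): word begins with /z/ → phonotactically illegal
Phonotactically legal: [ne.bra], [bva.me], [vma] → 3.

3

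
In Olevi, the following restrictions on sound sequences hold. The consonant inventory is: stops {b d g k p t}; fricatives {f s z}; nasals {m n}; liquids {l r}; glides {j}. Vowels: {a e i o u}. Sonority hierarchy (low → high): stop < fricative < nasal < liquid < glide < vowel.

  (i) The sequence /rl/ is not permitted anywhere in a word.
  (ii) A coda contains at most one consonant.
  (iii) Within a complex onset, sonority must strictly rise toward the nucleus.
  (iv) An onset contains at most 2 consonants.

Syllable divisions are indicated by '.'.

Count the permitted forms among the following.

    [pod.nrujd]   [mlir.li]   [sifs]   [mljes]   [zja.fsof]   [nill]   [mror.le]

[pod.nrujd] — violates constraint (ii): syllable 2 coda /jd/ has 2 consonants (> 1) → not permitted
[mlir.li] — violates constraint (i): contains banned sequence /rl/ → not permitted
[sifs] — violates constraint (ii): syllable 1 coda /fs/ has 2 consonants (> 1) → not permitted
[mljes] — violates constraint (iv): syllable 1 onset /mlj/ has 3 consonants (> 2) → not permitted
[zja.fsof] — violates constraint (iii): syllable 2 onset /fs/: /f/ (fricative, 2) → /s/ (fricative, 2) does not rise → not permitted
[nill] — violates constraint (ii): syllable 1 coda /ll/ has 2 consonants (> 1) → not permitted
[mror.le] — violates constraint (i): contains banned sequence /rl/ → not permitted
No form is permitted → 0.

0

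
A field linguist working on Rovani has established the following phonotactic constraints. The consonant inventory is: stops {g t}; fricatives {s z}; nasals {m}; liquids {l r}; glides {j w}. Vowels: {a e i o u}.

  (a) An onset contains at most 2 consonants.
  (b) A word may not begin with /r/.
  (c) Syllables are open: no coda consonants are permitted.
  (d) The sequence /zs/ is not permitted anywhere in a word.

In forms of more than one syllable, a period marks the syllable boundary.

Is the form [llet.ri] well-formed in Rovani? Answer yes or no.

no

[llet.ri] — violates constraint (c): syllable 1 coda /t/ has 1 consonant (> 0) → ill-formed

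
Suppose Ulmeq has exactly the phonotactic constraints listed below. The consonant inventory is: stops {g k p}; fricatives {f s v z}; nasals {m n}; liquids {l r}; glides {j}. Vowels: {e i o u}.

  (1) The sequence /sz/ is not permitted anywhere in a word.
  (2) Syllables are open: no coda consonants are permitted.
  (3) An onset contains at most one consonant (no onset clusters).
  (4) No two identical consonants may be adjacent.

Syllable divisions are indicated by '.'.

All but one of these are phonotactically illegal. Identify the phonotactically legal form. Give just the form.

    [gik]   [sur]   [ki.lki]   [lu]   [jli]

[gik] — violates constraint 2: syllable 1 coda /k/ has 1 consonant (> 0) → phonotactically illegal
[sur] — violates constraint 2: syllable 1 coda /r/ has 1 consonant (> 0) → phonotactically illegal
[ki.lki] — violates constraint 3: syllable 2 onset /lk/ has 2 consonants (> 1) → phonotactically illegal
[lu] — σ1 onset /l/, coda /∅/ ok → phonotactically legal
[jli] — violates constraint 3: syllable 1 onset /jl/ has 2 consonants (> 1) → phonotactically illegal

[lu]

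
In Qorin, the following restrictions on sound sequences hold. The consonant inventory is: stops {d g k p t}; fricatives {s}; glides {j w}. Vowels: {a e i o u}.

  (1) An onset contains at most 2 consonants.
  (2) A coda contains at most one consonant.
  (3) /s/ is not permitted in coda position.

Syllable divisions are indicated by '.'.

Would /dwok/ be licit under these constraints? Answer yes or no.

yes

/dwok/ — σ1 onset /dw/ (2C), coda /k/ ok → licit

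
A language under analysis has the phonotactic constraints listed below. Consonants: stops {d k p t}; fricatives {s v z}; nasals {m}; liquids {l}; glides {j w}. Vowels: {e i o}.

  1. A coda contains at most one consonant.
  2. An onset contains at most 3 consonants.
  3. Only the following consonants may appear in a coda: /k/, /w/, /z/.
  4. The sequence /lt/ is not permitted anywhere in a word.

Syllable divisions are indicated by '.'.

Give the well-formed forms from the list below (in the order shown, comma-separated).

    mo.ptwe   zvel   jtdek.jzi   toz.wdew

mo.ptwe — σ1 onset /m/, coda /∅/ ok; σ2 onset /ptw/ (3C), coda /∅/ ok → well-formed
zvel — violates constraint 3: syllable 1 coda contains /l/, which is not a licensed coda consonant → ill-formed
jtdek.jzi — σ1 onset /jtd/ (3C), coda /k/ ok; σ2 onset /jz/ (2C), coda /∅/ ok → well-formed
toz.wdew — σ1 onset /t/, coda /z/ ok; σ2 onset /wd/ (2C), coda /w/ ok → well-formed

mo.ptwe, jtdek.jzi, toz.wdew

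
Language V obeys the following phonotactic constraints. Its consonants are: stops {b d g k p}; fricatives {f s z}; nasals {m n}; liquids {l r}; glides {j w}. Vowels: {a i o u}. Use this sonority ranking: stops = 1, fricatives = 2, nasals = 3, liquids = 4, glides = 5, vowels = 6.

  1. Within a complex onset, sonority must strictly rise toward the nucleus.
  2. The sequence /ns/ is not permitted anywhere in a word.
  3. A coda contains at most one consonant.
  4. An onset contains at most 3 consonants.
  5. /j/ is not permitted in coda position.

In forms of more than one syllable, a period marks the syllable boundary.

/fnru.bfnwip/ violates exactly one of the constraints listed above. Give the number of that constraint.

4

/fnru.bfnwip/: syllable 2 onset /bfnw/ has 4 consonants (> 3).
This is a violation of constraint 4: "An onset contains at most 3 consonants."
The remaining constraints (1, 2, 3, 5) are satisfied.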